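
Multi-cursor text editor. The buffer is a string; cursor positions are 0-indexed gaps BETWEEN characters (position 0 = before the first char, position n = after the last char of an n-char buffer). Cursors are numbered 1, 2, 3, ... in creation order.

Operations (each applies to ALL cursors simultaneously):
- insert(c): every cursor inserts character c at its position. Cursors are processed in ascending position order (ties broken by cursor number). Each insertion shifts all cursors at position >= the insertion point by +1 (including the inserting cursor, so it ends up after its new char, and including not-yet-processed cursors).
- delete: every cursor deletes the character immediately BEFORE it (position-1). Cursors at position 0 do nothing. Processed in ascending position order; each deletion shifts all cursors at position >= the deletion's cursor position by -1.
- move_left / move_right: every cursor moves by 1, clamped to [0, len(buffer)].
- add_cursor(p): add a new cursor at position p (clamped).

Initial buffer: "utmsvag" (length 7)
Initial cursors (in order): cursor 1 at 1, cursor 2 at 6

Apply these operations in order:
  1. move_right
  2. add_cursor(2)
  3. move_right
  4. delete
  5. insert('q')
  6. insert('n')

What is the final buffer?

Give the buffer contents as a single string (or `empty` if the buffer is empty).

After op 1 (move_right): buffer="utmsvag" (len 7), cursors c1@2 c2@7, authorship .......
After op 2 (add_cursor(2)): buffer="utmsvag" (len 7), cursors c1@2 c3@2 c2@7, authorship .......
After op 3 (move_right): buffer="utmsvag" (len 7), cursors c1@3 c3@3 c2@7, authorship .......
After op 4 (delete): buffer="usva" (len 4), cursors c1@1 c3@1 c2@4, authorship ....
After op 5 (insert('q')): buffer="uqqsvaq" (len 7), cursors c1@3 c3@3 c2@7, authorship .13...2
After op 6 (insert('n')): buffer="uqqnnsvaqn" (len 10), cursors c1@5 c3@5 c2@10, authorship .1313...22

Answer: uqqnnsvaqn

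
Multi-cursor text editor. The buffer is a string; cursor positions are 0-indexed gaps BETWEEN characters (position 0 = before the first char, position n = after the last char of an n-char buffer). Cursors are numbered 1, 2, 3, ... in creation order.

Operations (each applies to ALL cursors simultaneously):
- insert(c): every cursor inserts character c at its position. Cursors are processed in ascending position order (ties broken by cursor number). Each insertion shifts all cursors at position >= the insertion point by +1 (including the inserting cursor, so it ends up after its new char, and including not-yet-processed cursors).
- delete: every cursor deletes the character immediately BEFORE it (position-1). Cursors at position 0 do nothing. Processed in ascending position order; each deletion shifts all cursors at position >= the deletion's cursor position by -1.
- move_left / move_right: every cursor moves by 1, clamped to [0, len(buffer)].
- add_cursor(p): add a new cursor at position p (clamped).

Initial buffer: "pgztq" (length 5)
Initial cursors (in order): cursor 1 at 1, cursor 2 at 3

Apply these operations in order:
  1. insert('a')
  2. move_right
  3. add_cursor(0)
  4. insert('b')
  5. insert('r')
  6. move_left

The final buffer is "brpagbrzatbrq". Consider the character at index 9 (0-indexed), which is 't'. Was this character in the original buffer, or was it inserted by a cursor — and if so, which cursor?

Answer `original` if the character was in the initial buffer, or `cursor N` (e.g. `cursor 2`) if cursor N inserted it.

After op 1 (insert('a')): buffer="pagzatq" (len 7), cursors c1@2 c2@5, authorship .1..2..
After op 2 (move_right): buffer="pagzatq" (len 7), cursors c1@3 c2@6, authorship .1..2..
After op 3 (add_cursor(0)): buffer="pagzatq" (len 7), cursors c3@0 c1@3 c2@6, authorship .1..2..
After op 4 (insert('b')): buffer="bpagbzatbq" (len 10), cursors c3@1 c1@5 c2@9, authorship 3.1.1.2.2.
After op 5 (insert('r')): buffer="brpagbrzatbrq" (len 13), cursors c3@2 c1@7 c2@12, authorship 33.1.11.2.22.
After op 6 (move_left): buffer="brpagbrzatbrq" (len 13), cursors c3@1 c1@6 c2@11, authorship 33.1.11.2.22.
Authorship (.=original, N=cursor N): 3 3 . 1 . 1 1 . 2 . 2 2 .
Index 9: author = original

Answer: original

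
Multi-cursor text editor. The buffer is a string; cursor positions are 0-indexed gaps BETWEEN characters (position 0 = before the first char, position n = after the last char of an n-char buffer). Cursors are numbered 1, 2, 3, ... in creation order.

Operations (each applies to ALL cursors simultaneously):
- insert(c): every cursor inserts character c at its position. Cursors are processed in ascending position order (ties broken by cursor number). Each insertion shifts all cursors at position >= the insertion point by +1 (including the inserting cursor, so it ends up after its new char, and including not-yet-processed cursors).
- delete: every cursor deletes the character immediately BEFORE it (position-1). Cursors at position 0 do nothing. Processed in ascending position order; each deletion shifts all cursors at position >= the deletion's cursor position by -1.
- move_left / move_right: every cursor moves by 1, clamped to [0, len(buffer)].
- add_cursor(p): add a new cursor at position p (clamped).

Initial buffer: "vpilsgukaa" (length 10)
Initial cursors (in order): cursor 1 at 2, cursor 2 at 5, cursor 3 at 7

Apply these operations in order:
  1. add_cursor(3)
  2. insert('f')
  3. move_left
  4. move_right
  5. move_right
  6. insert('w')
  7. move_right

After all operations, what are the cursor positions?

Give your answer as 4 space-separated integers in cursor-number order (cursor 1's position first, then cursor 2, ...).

After op 1 (add_cursor(3)): buffer="vpilsgukaa" (len 10), cursors c1@2 c4@3 c2@5 c3@7, authorship ..........
After op 2 (insert('f')): buffer="vpfiflsfgufkaa" (len 14), cursors c1@3 c4@5 c2@8 c3@11, authorship ..1.4..2..3...
After op 3 (move_left): buffer="vpfiflsfgufkaa" (len 14), cursors c1@2 c4@4 c2@7 c3@10, authorship ..1.4..2..3...
After op 4 (move_right): buffer="vpfiflsfgufkaa" (len 14), cursors c1@3 c4@5 c2@8 c3@11, authorship ..1.4..2..3...
After op 5 (move_right): buffer="vpfiflsfgufkaa" (len 14), cursors c1@4 c4@6 c2@9 c3@12, authorship ..1.4..2..3...
After op 6 (insert('w')): buffer="vpfiwflwsfgwufkwaa" (len 18), cursors c1@5 c4@8 c2@12 c3@16, authorship ..1.14.4.2.2.3.3..
After op 7 (move_right): buffer="vpfiwflwsfgwufkwaa" (len 18), cursors c1@6 c4@9 c2@13 c3@17, authorship ..1.14.4.2.2.3.3..

Answer: 6 13 17 9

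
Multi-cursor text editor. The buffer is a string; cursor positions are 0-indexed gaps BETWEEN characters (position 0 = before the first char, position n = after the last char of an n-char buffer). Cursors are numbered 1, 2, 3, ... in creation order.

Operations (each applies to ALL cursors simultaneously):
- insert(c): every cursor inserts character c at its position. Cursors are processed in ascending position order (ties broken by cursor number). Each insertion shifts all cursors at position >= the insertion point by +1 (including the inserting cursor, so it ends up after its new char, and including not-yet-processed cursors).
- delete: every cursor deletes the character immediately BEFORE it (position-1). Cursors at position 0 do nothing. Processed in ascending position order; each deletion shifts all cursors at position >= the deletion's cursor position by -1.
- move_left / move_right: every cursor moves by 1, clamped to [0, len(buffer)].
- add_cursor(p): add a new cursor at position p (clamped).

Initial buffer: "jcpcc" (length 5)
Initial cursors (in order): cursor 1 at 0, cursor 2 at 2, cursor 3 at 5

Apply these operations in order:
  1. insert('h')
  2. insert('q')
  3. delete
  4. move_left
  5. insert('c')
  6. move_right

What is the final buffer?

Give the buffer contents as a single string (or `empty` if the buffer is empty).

Answer: chjcchpccch

Derivation:
After op 1 (insert('h')): buffer="hjchpcch" (len 8), cursors c1@1 c2@4 c3@8, authorship 1..2...3
After op 2 (insert('q')): buffer="hqjchqpcchq" (len 11), cursors c1@2 c2@6 c3@11, authorship 11..22...33
After op 3 (delete): buffer="hjchpcch" (len 8), cursors c1@1 c2@4 c3@8, authorship 1..2...3
After op 4 (move_left): buffer="hjchpcch" (len 8), cursors c1@0 c2@3 c3@7, authorship 1..2...3
After op 5 (insert('c')): buffer="chjcchpccch" (len 11), cursors c1@1 c2@5 c3@10, authorship 11..22...33
After op 6 (move_right): buffer="chjcchpccch" (len 11), cursors c1@2 c2@6 c3@11, authorship 11..22...33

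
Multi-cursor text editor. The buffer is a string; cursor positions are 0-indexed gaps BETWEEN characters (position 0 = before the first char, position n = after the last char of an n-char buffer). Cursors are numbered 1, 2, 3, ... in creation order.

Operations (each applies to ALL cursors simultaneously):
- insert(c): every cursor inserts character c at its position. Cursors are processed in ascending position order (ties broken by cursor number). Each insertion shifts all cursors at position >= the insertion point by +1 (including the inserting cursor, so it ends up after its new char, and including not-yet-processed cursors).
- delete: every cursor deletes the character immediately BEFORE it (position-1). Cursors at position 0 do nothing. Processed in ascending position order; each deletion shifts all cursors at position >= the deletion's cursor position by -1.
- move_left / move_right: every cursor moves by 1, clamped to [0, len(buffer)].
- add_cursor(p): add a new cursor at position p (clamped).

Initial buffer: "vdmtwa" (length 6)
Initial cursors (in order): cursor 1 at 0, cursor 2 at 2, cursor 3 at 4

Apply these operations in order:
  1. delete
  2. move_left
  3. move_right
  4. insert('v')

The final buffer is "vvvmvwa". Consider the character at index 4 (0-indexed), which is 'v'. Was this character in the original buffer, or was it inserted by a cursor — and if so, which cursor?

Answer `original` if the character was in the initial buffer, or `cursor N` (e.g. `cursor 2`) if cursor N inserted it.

Answer: cursor 3

Derivation:
After op 1 (delete): buffer="vmwa" (len 4), cursors c1@0 c2@1 c3@2, authorship ....
After op 2 (move_left): buffer="vmwa" (len 4), cursors c1@0 c2@0 c3@1, authorship ....
After op 3 (move_right): buffer="vmwa" (len 4), cursors c1@1 c2@1 c3@2, authorship ....
After op 4 (insert('v')): buffer="vvvmvwa" (len 7), cursors c1@3 c2@3 c3@5, authorship .12.3..
Authorship (.=original, N=cursor N): . 1 2 . 3 . .
Index 4: author = 3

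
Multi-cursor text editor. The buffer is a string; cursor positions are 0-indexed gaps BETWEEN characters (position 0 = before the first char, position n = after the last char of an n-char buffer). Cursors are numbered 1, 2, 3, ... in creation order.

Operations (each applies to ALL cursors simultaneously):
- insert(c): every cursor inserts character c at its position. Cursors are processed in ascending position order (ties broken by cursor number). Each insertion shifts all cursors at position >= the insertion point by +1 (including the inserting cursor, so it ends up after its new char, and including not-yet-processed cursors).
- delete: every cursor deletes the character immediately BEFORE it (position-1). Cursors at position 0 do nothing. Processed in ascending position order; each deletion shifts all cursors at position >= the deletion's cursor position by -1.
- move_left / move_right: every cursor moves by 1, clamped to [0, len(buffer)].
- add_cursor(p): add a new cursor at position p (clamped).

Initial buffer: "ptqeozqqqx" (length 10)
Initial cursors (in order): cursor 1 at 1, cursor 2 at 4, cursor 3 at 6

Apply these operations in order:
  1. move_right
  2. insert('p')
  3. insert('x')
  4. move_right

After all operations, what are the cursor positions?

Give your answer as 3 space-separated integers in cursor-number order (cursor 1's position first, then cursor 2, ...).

Answer: 5 10 14

Derivation:
After op 1 (move_right): buffer="ptqeozqqqx" (len 10), cursors c1@2 c2@5 c3@7, authorship ..........
After op 2 (insert('p')): buffer="ptpqeopzqpqqx" (len 13), cursors c1@3 c2@7 c3@10, authorship ..1...2..3...
After op 3 (insert('x')): buffer="ptpxqeopxzqpxqqx" (len 16), cursors c1@4 c2@9 c3@13, authorship ..11...22..33...
After op 4 (move_right): buffer="ptpxqeopxzqpxqqx" (len 16), cursors c1@5 c2@10 c3@14, authorship ..11...22..33...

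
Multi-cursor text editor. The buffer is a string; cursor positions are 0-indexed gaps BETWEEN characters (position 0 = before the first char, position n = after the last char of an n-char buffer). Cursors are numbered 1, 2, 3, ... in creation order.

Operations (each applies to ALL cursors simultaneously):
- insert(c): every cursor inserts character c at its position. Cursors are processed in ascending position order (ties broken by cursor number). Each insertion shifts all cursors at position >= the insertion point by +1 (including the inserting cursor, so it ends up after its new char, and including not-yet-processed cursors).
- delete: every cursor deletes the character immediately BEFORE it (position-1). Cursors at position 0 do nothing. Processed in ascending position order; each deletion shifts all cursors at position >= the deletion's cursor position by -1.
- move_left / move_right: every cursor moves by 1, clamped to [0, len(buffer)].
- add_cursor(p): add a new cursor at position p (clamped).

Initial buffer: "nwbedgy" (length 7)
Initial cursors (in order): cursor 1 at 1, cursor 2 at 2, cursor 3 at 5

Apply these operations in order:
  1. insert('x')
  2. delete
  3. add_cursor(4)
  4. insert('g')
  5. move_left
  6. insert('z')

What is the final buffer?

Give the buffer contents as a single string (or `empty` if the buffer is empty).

Answer: nzgwzgbezgdzggy

Derivation:
After op 1 (insert('x')): buffer="nxwxbedxgy" (len 10), cursors c1@2 c2@4 c3@8, authorship .1.2...3..
After op 2 (delete): buffer="nwbedgy" (len 7), cursors c1@1 c2@2 c3@5, authorship .......
After op 3 (add_cursor(4)): buffer="nwbedgy" (len 7), cursors c1@1 c2@2 c4@4 c3@5, authorship .......
After op 4 (insert('g')): buffer="ngwgbegdggy" (len 11), cursors c1@2 c2@4 c4@7 c3@9, authorship .1.2..4.3..
After op 5 (move_left): buffer="ngwgbegdggy" (len 11), cursors c1@1 c2@3 c4@6 c3@8, authorship .1.2..4.3..
After op 6 (insert('z')): buffer="nzgwzgbezgdzggy" (len 15), cursors c1@2 c2@5 c4@9 c3@12, authorship .11.22..44.33..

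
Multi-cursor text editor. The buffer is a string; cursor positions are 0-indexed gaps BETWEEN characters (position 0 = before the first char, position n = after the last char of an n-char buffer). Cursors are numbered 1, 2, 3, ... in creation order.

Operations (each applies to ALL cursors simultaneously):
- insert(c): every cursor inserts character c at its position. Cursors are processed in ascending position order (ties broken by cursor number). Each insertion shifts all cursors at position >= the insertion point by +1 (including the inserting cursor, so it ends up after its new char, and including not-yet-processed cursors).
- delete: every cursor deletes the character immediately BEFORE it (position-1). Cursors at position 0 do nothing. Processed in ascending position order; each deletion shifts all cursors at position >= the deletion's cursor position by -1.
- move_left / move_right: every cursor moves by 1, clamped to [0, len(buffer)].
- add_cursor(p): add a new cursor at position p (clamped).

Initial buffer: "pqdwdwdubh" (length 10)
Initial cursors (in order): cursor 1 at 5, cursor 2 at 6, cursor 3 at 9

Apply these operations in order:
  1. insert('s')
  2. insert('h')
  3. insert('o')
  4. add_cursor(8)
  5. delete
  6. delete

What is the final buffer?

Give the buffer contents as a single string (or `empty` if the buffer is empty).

After op 1 (insert('s')): buffer="pqdwdswsdubsh" (len 13), cursors c1@6 c2@8 c3@12, authorship .....1.2...3.
After op 2 (insert('h')): buffer="pqdwdshwshdubshh" (len 16), cursors c1@7 c2@10 c3@15, authorship .....11.22...33.
After op 3 (insert('o')): buffer="pqdwdshowshodubshoh" (len 19), cursors c1@8 c2@12 c3@18, authorship .....111.222...333.
After op 4 (add_cursor(8)): buffer="pqdwdshowshodubshoh" (len 19), cursors c1@8 c4@8 c2@12 c3@18, authorship .....111.222...333.
After op 5 (delete): buffer="pqdwdswshdubshh" (len 15), cursors c1@6 c4@6 c2@9 c3@14, authorship .....1.22...33.
After op 6 (delete): buffer="pqdwwsdubsh" (len 11), cursors c1@4 c4@4 c2@6 c3@10, authorship .....2...3.

Answer: pqdwwsdubsh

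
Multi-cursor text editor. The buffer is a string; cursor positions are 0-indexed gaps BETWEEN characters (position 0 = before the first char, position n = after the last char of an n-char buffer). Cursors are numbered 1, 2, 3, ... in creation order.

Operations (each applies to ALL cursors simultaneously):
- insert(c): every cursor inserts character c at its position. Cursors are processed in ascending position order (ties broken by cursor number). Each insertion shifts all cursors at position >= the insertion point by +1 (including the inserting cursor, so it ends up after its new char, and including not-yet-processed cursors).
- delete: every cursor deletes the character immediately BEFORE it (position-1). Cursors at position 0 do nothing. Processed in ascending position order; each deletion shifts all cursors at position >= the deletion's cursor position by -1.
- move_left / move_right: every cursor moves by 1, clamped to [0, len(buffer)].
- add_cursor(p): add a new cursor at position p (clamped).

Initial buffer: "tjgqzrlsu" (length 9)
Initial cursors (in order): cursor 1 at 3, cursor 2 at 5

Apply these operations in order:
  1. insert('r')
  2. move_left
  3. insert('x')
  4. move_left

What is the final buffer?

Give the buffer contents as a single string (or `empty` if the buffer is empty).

After op 1 (insert('r')): buffer="tjgrqzrrlsu" (len 11), cursors c1@4 c2@7, authorship ...1..2....
After op 2 (move_left): buffer="tjgrqzrrlsu" (len 11), cursors c1@3 c2@6, authorship ...1..2....
After op 3 (insert('x')): buffer="tjgxrqzxrrlsu" (len 13), cursors c1@4 c2@8, authorship ...11..22....
After op 4 (move_left): buffer="tjgxrqzxrrlsu" (len 13), cursors c1@3 c2@7, authorship ...11..22....

Answer: tjgxrqzxrrlsu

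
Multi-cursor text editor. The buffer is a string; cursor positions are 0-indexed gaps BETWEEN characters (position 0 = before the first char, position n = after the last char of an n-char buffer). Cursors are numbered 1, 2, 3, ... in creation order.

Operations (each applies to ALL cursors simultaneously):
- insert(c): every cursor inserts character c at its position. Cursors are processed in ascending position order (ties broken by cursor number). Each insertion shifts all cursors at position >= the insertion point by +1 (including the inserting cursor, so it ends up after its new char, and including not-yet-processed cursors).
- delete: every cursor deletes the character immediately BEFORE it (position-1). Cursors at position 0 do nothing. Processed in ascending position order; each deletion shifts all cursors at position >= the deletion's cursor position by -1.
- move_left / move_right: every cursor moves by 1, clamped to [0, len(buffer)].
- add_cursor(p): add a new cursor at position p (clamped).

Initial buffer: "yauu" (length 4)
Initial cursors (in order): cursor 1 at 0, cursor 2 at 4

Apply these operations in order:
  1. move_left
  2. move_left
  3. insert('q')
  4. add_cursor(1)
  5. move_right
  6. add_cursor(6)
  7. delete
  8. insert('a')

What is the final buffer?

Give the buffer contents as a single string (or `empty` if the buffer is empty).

Answer: aaaqaa

Derivation:
After op 1 (move_left): buffer="yauu" (len 4), cursors c1@0 c2@3, authorship ....
After op 2 (move_left): buffer="yauu" (len 4), cursors c1@0 c2@2, authorship ....
After op 3 (insert('q')): buffer="qyaquu" (len 6), cursors c1@1 c2@4, authorship 1..2..
After op 4 (add_cursor(1)): buffer="qyaquu" (len 6), cursors c1@1 c3@1 c2@4, authorship 1..2..
After op 5 (move_right): buffer="qyaquu" (len 6), cursors c1@2 c3@2 c2@5, authorship 1..2..
After op 6 (add_cursor(6)): buffer="qyaquu" (len 6), cursors c1@2 c3@2 c2@5 c4@6, authorship 1..2..
After op 7 (delete): buffer="aq" (len 2), cursors c1@0 c3@0 c2@2 c4@2, authorship .2
After op 8 (insert('a')): buffer="aaaqaa" (len 6), cursors c1@2 c3@2 c2@6 c4@6, authorship 13.224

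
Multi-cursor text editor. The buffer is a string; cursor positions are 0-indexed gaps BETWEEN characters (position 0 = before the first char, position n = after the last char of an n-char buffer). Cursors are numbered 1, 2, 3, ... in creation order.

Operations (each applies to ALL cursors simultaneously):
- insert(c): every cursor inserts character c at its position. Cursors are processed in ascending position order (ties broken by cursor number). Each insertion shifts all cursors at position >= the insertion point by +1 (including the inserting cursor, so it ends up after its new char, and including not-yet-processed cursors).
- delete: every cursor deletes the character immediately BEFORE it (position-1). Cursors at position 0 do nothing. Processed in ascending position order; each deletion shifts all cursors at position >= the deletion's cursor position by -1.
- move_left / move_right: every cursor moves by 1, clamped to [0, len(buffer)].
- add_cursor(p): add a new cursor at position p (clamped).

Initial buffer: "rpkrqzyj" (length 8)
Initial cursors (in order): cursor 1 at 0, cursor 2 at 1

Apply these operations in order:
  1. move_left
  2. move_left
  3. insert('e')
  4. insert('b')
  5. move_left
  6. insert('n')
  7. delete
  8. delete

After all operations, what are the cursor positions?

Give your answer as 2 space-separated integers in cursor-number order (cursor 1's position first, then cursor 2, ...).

Answer: 1 1

Derivation:
After op 1 (move_left): buffer="rpkrqzyj" (len 8), cursors c1@0 c2@0, authorship ........
After op 2 (move_left): buffer="rpkrqzyj" (len 8), cursors c1@0 c2@0, authorship ........
After op 3 (insert('e')): buffer="eerpkrqzyj" (len 10), cursors c1@2 c2@2, authorship 12........
After op 4 (insert('b')): buffer="eebbrpkrqzyj" (len 12), cursors c1@4 c2@4, authorship 1212........
After op 5 (move_left): buffer="eebbrpkrqzyj" (len 12), cursors c1@3 c2@3, authorship 1212........
After op 6 (insert('n')): buffer="eebnnbrpkrqzyj" (len 14), cursors c1@5 c2@5, authorship 121122........
After op 7 (delete): buffer="eebbrpkrqzyj" (len 12), cursors c1@3 c2@3, authorship 1212........
After op 8 (delete): buffer="ebrpkrqzyj" (len 10), cursors c1@1 c2@1, authorship 12........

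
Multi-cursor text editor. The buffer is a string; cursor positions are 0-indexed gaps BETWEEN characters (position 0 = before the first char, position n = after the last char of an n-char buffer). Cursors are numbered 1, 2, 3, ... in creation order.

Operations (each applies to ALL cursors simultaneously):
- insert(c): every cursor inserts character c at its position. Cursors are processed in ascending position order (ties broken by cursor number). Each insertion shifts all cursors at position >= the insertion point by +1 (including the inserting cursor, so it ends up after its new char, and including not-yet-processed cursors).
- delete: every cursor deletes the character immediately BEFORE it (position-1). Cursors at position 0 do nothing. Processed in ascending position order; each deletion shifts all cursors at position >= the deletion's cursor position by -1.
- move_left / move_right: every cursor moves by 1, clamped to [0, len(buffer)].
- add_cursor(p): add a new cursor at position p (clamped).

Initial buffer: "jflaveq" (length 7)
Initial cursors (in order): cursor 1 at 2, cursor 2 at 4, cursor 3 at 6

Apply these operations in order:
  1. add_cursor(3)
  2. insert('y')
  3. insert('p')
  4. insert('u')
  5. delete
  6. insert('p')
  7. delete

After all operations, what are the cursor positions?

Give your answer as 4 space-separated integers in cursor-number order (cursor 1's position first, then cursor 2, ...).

Answer: 4 10 14 7

Derivation:
After op 1 (add_cursor(3)): buffer="jflaveq" (len 7), cursors c1@2 c4@3 c2@4 c3@6, authorship .......
After op 2 (insert('y')): buffer="jfylyayveyq" (len 11), cursors c1@3 c4@5 c2@7 c3@10, authorship ..1.4.2..3.
After op 3 (insert('p')): buffer="jfyplypaypveypq" (len 15), cursors c1@4 c4@7 c2@10 c3@14, authorship ..11.44.22..33.
After op 4 (insert('u')): buffer="jfypulypuaypuveypuq" (len 19), cursors c1@5 c4@9 c2@13 c3@18, authorship ..111.444.222..333.
After op 5 (delete): buffer="jfyplypaypveypq" (len 15), cursors c1@4 c4@7 c2@10 c3@14, authorship ..11.44.22..33.
After op 6 (insert('p')): buffer="jfypplyppayppveyppq" (len 19), cursors c1@5 c4@9 c2@13 c3@18, authorship ..111.444.222..333.
After op 7 (delete): buffer="jfyplypaypveypq" (len 15), cursors c1@4 c4@7 c2@10 c3@14, authorship ..11.44.22..33.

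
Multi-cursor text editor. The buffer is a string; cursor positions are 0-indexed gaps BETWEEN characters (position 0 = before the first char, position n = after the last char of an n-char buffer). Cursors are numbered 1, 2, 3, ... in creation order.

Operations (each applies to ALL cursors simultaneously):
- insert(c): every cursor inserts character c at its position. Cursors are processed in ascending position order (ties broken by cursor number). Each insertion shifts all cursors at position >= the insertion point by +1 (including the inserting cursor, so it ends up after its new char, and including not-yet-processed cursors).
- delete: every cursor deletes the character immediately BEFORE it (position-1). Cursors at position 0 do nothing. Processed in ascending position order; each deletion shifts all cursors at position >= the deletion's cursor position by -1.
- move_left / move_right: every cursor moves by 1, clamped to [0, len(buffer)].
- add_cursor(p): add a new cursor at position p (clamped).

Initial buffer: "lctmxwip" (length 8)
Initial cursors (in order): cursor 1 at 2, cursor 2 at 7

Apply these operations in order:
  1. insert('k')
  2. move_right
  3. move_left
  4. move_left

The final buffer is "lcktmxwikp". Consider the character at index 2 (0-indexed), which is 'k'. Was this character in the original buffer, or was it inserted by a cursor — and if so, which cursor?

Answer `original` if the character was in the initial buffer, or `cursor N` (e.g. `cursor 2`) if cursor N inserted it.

Answer: cursor 1

Derivation:
After op 1 (insert('k')): buffer="lcktmxwikp" (len 10), cursors c1@3 c2@9, authorship ..1.....2.
After op 2 (move_right): buffer="lcktmxwikp" (len 10), cursors c1@4 c2@10, authorship ..1.....2.
After op 3 (move_left): buffer="lcktmxwikp" (len 10), cursors c1@3 c2@9, authorship ..1.....2.
After op 4 (move_left): buffer="lcktmxwikp" (len 10), cursors c1@2 c2@8, authorship ..1.....2.
Authorship (.=original, N=cursor N): . . 1 . . . . . 2 .
Index 2: author = 1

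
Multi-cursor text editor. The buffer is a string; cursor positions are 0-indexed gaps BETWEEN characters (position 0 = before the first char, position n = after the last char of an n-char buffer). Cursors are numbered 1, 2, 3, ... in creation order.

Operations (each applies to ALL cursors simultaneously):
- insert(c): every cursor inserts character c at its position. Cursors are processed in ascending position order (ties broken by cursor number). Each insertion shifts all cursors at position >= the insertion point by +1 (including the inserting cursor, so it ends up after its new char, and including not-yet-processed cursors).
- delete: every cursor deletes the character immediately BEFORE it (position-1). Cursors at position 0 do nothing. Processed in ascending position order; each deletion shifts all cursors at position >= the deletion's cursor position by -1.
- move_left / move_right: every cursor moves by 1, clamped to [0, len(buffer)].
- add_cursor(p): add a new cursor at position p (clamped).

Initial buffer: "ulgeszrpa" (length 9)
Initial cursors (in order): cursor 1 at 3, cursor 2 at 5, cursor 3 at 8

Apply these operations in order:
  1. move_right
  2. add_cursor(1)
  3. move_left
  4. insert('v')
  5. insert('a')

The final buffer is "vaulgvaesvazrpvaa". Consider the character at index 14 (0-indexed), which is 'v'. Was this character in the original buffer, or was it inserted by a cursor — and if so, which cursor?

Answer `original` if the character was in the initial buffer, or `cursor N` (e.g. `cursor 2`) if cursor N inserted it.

After op 1 (move_right): buffer="ulgeszrpa" (len 9), cursors c1@4 c2@6 c3@9, authorship .........
After op 2 (add_cursor(1)): buffer="ulgeszrpa" (len 9), cursors c4@1 c1@4 c2@6 c3@9, authorship .........
After op 3 (move_left): buffer="ulgeszrpa" (len 9), cursors c4@0 c1@3 c2@5 c3@8, authorship .........
After op 4 (insert('v')): buffer="vulgvesvzrpva" (len 13), cursors c4@1 c1@5 c2@8 c3@12, authorship 4...1..2...3.
After op 5 (insert('a')): buffer="vaulgvaesvazrpvaa" (len 17), cursors c4@2 c1@7 c2@11 c3@16, authorship 44...11..22...33.
Authorship (.=original, N=cursor N): 4 4 . . . 1 1 . . 2 2 . . . 3 3 .
Index 14: author = 3

Answer: cursor 3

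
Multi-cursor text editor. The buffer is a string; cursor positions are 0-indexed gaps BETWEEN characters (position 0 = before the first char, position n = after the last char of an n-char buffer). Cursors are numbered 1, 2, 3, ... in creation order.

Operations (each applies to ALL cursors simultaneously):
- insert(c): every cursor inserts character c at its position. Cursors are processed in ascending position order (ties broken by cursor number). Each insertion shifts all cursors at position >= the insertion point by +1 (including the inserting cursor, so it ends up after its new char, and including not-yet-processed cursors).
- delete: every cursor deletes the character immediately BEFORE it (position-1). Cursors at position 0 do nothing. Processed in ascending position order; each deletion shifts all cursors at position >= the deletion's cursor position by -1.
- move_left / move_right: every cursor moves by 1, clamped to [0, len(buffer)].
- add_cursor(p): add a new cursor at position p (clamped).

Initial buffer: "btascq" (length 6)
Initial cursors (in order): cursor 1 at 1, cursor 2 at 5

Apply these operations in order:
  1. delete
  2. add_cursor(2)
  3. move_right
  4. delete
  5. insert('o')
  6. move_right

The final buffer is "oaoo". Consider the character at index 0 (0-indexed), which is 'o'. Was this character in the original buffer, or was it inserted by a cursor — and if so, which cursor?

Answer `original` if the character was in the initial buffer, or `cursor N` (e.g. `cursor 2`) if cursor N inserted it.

Answer: cursor 1

Derivation:
After op 1 (delete): buffer="tasq" (len 4), cursors c1@0 c2@3, authorship ....
After op 2 (add_cursor(2)): buffer="tasq" (len 4), cursors c1@0 c3@2 c2@3, authorship ....
After op 3 (move_right): buffer="tasq" (len 4), cursors c1@1 c3@3 c2@4, authorship ....
After op 4 (delete): buffer="a" (len 1), cursors c1@0 c2@1 c3@1, authorship .
After op 5 (insert('o')): buffer="oaoo" (len 4), cursors c1@1 c2@4 c3@4, authorship 1.23
After op 6 (move_right): buffer="oaoo" (len 4), cursors c1@2 c2@4 c3@4, authorship 1.23
Authorship (.=original, N=cursor N): 1 . 2 3
Index 0: author = 1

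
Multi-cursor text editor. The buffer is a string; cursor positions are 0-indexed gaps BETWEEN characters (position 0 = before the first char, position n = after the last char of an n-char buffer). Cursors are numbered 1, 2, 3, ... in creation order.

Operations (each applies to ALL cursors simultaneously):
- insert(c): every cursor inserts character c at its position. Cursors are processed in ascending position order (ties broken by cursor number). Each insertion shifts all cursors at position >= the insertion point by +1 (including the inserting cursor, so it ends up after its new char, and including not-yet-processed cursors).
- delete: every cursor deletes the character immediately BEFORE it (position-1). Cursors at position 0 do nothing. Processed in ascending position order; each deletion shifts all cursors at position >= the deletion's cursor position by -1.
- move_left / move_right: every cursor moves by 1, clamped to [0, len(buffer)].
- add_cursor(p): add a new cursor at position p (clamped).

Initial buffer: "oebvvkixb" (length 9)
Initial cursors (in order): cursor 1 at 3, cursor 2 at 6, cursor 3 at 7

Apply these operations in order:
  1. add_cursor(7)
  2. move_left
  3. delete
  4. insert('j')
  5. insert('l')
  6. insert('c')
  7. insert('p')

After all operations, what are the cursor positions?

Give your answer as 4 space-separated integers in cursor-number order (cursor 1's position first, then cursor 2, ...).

Answer: 5 18 18 18

Derivation:
After op 1 (add_cursor(7)): buffer="oebvvkixb" (len 9), cursors c1@3 c2@6 c3@7 c4@7, authorship .........
After op 2 (move_left): buffer="oebvvkixb" (len 9), cursors c1@2 c2@5 c3@6 c4@6, authorship .........
After op 3 (delete): buffer="obixb" (len 5), cursors c1@1 c2@2 c3@2 c4@2, authorship .....
After op 4 (insert('j')): buffer="ojbjjjixb" (len 9), cursors c1@2 c2@6 c3@6 c4@6, authorship .1.234...
After op 5 (insert('l')): buffer="ojlbjjjlllixb" (len 13), cursors c1@3 c2@10 c3@10 c4@10, authorship .11.234234...
After op 6 (insert('c')): buffer="ojlcbjjjlllcccixb" (len 17), cursors c1@4 c2@14 c3@14 c4@14, authorship .111.234234234...
After op 7 (insert('p')): buffer="ojlcpbjjjlllcccpppixb" (len 21), cursors c1@5 c2@18 c3@18 c4@18, authorship .1111.234234234234...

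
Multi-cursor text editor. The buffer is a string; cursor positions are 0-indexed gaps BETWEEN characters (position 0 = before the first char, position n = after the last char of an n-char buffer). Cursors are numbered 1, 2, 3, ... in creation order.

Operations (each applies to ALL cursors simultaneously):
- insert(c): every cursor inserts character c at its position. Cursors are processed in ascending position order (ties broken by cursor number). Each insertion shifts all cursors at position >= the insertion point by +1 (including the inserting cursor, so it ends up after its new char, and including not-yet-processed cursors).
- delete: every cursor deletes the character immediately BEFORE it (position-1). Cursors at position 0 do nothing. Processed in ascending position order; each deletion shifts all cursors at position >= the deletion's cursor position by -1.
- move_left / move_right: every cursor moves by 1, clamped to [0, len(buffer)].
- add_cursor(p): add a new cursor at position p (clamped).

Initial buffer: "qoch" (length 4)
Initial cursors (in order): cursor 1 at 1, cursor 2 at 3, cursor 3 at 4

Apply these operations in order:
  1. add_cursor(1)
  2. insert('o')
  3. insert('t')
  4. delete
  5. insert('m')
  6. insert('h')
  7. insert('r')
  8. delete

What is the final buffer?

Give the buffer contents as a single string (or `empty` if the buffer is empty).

After op 1 (add_cursor(1)): buffer="qoch" (len 4), cursors c1@1 c4@1 c2@3 c3@4, authorship ....
After op 2 (insert('o')): buffer="qooocoho" (len 8), cursors c1@3 c4@3 c2@6 c3@8, authorship .14..2.3
After op 3 (insert('t')): buffer="qoottocothot" (len 12), cursors c1@5 c4@5 c2@9 c3@12, authorship .1414..22.33
After op 4 (delete): buffer="qooocoho" (len 8), cursors c1@3 c4@3 c2@6 c3@8, authorship .14..2.3
After op 5 (insert('m')): buffer="qoommocomhom" (len 12), cursors c1@5 c4@5 c2@9 c3@12, authorship .1414..22.33
After op 6 (insert('h')): buffer="qoommhhocomhhomh" (len 16), cursors c1@7 c4@7 c2@12 c3@16, authorship .141414..222.333
After op 7 (insert('r')): buffer="qoommhhrrocomhrhomhr" (len 20), cursors c1@9 c4@9 c2@15 c3@20, authorship .14141414..2222.3333
After op 8 (delete): buffer="qoommhhocomhhomh" (len 16), cursors c1@7 c4@7 c2@12 c3@16, authorship .141414..222.333

Answer: qoommhhocomhhomh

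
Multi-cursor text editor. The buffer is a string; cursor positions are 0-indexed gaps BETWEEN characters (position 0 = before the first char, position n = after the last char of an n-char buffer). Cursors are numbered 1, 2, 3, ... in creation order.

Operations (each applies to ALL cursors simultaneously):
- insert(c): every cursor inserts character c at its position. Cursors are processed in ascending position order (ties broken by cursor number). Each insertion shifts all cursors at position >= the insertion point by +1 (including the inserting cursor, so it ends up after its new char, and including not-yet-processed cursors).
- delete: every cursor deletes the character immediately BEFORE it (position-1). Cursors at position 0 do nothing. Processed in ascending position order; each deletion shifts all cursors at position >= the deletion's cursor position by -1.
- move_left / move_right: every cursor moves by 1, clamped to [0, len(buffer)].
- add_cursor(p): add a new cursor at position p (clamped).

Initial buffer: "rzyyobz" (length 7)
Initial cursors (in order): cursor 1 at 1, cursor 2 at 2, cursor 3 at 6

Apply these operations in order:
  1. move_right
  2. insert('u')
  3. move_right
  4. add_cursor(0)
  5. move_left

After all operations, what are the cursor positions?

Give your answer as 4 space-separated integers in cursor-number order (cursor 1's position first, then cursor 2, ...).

Answer: 3 5 9 0

Derivation:
After op 1 (move_right): buffer="rzyyobz" (len 7), cursors c1@2 c2@3 c3@7, authorship .......
After op 2 (insert('u')): buffer="rzuyuyobzu" (len 10), cursors c1@3 c2@5 c3@10, authorship ..1.2....3
After op 3 (move_right): buffer="rzuyuyobzu" (len 10), cursors c1@4 c2@6 c3@10, authorship ..1.2....3
After op 4 (add_cursor(0)): buffer="rzuyuyobzu" (len 10), cursors c4@0 c1@4 c2@6 c3@10, authorship ..1.2....3
After op 5 (move_left): buffer="rzuyuyobzu" (len 10), cursors c4@0 c1@3 c2@5 c3@9, authorship ..1.2....3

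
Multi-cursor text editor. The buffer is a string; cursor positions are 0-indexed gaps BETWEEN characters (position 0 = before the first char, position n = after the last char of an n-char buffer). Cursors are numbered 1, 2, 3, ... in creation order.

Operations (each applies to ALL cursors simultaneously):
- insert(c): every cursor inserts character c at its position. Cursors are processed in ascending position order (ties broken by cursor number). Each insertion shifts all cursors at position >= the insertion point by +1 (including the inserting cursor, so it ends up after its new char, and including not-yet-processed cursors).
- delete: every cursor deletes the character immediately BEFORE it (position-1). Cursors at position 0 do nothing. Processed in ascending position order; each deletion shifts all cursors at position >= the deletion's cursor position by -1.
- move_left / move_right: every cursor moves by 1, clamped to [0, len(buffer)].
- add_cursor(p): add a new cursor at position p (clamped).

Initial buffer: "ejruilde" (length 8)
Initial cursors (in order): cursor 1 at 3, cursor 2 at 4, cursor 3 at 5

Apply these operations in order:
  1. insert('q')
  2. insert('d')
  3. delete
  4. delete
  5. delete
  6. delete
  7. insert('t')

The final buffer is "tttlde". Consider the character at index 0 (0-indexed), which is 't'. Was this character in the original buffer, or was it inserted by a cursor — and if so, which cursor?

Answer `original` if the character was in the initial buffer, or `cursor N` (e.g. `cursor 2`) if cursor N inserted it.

After op 1 (insert('q')): buffer="ejrquqiqlde" (len 11), cursors c1@4 c2@6 c3@8, authorship ...1.2.3...
After op 2 (insert('d')): buffer="ejrqduqdiqdlde" (len 14), cursors c1@5 c2@8 c3@11, authorship ...11.22.33...
After op 3 (delete): buffer="ejrquqiqlde" (len 11), cursors c1@4 c2@6 c3@8, authorship ...1.2.3...
After op 4 (delete): buffer="ejruilde" (len 8), cursors c1@3 c2@4 c3@5, authorship ........
After op 5 (delete): buffer="ejlde" (len 5), cursors c1@2 c2@2 c3@2, authorship .....
After op 6 (delete): buffer="lde" (len 3), cursors c1@0 c2@0 c3@0, authorship ...
After op 7 (insert('t')): buffer="tttlde" (len 6), cursors c1@3 c2@3 c3@3, authorship 123...
Authorship (.=original, N=cursor N): 1 2 3 . . .
Index 0: author = 1

Answer: cursor 1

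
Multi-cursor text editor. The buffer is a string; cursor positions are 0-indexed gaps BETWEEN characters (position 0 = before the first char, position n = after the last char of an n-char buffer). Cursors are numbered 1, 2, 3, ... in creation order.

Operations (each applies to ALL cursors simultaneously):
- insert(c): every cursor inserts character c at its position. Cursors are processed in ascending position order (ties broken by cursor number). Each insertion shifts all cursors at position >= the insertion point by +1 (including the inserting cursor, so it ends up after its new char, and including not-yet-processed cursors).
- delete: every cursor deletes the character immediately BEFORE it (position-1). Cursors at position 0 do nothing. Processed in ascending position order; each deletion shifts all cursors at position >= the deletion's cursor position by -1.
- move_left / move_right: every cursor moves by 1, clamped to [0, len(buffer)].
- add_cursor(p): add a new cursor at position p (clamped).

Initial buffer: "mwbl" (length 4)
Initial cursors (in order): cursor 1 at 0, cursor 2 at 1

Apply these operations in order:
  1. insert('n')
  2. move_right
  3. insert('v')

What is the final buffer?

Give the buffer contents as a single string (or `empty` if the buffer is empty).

After op 1 (insert('n')): buffer="nmnwbl" (len 6), cursors c1@1 c2@3, authorship 1.2...
After op 2 (move_right): buffer="nmnwbl" (len 6), cursors c1@2 c2@4, authorship 1.2...
After op 3 (insert('v')): buffer="nmvnwvbl" (len 8), cursors c1@3 c2@6, authorship 1.12.2..

Answer: nmvnwvbl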